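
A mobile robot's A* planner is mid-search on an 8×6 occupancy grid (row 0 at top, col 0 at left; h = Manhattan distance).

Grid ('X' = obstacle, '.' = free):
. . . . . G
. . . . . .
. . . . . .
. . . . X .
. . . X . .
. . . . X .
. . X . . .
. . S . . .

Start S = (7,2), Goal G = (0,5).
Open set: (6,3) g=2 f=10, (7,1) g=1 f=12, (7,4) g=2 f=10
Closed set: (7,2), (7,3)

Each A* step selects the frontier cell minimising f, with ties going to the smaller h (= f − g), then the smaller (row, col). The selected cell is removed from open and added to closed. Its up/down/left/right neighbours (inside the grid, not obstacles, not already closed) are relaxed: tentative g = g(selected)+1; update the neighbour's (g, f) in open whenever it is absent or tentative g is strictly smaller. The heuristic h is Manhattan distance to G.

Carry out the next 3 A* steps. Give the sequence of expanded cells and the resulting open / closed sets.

order=[(6,3) → (5,3) → (6,4)]; open=[(5,2) g=4 f=12, (6,5) g=4 f=10, (7,1) g=1 f=12, (7,4) g=2 f=10]; closed=[(5,3), (6,3), (6,4), (7,2), (7,3)]

step 1: expand (6,3) (f=10, h=8) → closed; open now [(5,3) g=3 f=10, (6,4) g=3 f=10, (7,1) g=1 f=12, (7,4) g=2 f=10]
step 2: expand (5,3) (f=10, h=7) → closed; open now [(5,2) g=4 f=12, (6,4) g=3 f=10, (7,1) g=1 f=12, (7,4) g=2 f=10]
step 3: expand (6,4) (f=10, h=7) → closed; open now [(5,2) g=4 f=12, (6,5) g=4 f=10, (7,1) g=1 f=12, (7,4) g=2 f=10]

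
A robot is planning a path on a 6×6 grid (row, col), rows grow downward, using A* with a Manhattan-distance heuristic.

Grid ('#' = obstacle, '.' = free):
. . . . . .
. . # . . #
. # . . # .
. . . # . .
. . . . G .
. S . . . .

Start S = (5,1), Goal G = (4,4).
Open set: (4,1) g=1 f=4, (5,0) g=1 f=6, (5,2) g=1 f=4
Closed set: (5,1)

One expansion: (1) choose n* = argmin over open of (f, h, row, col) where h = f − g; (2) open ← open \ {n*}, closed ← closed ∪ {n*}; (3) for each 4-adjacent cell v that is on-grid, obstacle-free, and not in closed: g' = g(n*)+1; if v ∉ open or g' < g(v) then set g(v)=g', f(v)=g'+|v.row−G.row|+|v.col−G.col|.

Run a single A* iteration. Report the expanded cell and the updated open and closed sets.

step 1: expand (4,1) (f=4, h=3) → closed; open now [(3,1) g=2 f=6, (4,0) g=2 f=6, (4,2) g=2 f=4, (5,0) g=1 f=6, (5,2) g=1 f=4]

expanded=(4,1); open=[(3,1) g=2 f=6, (4,0) g=2 f=6, (4,2) g=2 f=4, (5,0) g=1 f=6, (5,2) g=1 f=4]; closed=[(4,1), (5,1)]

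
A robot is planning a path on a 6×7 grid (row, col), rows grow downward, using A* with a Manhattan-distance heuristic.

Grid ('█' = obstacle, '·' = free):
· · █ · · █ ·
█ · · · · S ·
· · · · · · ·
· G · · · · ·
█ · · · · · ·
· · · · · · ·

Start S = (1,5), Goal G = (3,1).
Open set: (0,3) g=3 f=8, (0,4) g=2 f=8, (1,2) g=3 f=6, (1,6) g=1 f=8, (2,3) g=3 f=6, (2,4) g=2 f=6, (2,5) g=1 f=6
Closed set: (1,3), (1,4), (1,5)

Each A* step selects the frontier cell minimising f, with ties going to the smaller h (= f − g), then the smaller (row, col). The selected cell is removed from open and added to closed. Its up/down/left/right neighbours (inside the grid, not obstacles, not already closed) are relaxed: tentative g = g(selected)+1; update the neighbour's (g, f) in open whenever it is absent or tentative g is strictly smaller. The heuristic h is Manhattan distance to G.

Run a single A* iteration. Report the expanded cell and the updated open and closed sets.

expanded=(1,2); open=[(0,3) g=3 f=8, (0,4) g=2 f=8, (1,1) g=4 f=6, (1,6) g=1 f=8, (2,2) g=4 f=6, (2,3) g=3 f=6, (2,4) g=2 f=6, (2,5) g=1 f=6]; closed=[(1,2), (1,3), (1,4), (1,5)]

step 1: expand (1,2) (f=6, h=3) → closed; open now [(0,3) g=3 f=8, (0,4) g=2 f=8, (1,1) g=4 f=6, (1,6) g=1 f=8, (2,2) g=4 f=6, (2,3) g=3 f=6, (2,4) g=2 f=6, (2,5) g=1 f=6]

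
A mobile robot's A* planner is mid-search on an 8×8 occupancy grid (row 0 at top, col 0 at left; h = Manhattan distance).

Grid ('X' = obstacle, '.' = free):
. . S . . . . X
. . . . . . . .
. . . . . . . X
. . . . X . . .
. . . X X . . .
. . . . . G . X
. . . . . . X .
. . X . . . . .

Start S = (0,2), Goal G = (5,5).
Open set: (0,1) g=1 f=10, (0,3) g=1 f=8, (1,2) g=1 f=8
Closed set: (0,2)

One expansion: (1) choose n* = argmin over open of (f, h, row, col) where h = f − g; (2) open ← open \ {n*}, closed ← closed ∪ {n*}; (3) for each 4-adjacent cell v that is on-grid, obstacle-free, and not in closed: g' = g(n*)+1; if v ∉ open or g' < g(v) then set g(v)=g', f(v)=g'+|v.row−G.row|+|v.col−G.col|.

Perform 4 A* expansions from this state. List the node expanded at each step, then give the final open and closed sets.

step 1: expand (0,3) (f=8, h=7) → closed; open now [(0,1) g=1 f=10, (0,4) g=2 f=8, (1,2) g=1 f=8, (1,3) g=2 f=8]
step 2: expand (0,4) (f=8, h=6) → closed; open now [(0,1) g=1 f=10, (0,5) g=3 f=8, (1,2) g=1 f=8, (1,3) g=2 f=8, (1,4) g=3 f=8]
step 3: expand (0,5) (f=8, h=5) → closed; open now [(0,1) g=1 f=10, (0,6) g=4 f=10, (1,2) g=1 f=8, (1,3) g=2 f=8, (1,4) g=3 f=8, (1,5) g=4 f=8]
step 4: expand (1,5) (f=8, h=4) → closed; open now [(0,1) g=1 f=10, (0,6) g=4 f=10, (1,2) g=1 f=8, (1,3) g=2 f=8, (1,4) g=3 f=8, (1,6) g=5 f=10, (2,5) g=5 f=8]

order=[(0,3) → (0,4) → (0,5) → (1,5)]; open=[(0,1) g=1 f=10, (0,6) g=4 f=10, (1,2) g=1 f=8, (1,3) g=2 f=8, (1,4) g=3 f=8, (1,6) g=5 f=10, (2,5) g=5 f=8]; closed=[(0,2), (0,3), (0,4), (0,5), (1,5)]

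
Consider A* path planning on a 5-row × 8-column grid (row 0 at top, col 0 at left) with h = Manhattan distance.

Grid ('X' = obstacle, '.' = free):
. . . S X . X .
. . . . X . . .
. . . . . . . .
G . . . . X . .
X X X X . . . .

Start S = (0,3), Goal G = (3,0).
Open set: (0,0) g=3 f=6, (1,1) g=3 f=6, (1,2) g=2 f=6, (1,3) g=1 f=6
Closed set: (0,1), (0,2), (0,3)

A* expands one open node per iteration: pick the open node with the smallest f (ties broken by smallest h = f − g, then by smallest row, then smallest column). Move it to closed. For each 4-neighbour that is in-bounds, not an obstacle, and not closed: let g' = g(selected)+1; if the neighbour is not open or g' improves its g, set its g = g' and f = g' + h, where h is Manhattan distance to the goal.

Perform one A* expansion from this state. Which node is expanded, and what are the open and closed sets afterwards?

step 1: expand (0,0) (f=6, h=3) → closed; open now [(1,0) g=4 f=6, (1,1) g=3 f=6, (1,2) g=2 f=6, (1,3) g=1 f=6]

expanded=(0,0); open=[(1,0) g=4 f=6, (1,1) g=3 f=6, (1,2) g=2 f=6, (1,3) g=1 f=6]; closed=[(0,0), (0,1), (0,2), (0,3)]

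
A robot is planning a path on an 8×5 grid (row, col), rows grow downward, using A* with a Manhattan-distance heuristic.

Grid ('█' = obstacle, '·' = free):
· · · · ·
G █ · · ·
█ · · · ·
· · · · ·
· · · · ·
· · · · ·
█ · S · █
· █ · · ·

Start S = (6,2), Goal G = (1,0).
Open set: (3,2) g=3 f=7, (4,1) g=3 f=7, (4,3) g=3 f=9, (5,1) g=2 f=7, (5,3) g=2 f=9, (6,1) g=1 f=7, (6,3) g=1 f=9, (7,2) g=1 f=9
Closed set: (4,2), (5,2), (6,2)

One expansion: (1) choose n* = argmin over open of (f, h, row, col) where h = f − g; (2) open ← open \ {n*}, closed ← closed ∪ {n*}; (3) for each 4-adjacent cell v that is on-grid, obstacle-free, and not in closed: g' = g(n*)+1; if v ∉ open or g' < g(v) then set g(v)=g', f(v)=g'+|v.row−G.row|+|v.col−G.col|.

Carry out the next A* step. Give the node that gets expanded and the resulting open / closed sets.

step 1: expand (3,2) (f=7, h=4) → closed; open now [(2,2) g=4 f=7, (3,1) g=4 f=7, (3,3) g=4 f=9, (4,1) g=3 f=7, (4,3) g=3 f=9, (5,1) g=2 f=7, (5,3) g=2 f=9, (6,1) g=1 f=7, (6,3) g=1 f=9, (7,2) g=1 f=9]

expanded=(3,2); open=[(2,2) g=4 f=7, (3,1) g=4 f=7, (3,3) g=4 f=9, (4,1) g=3 f=7, (4,3) g=3 f=9, (5,1) g=2 f=7, (5,3) g=2 f=9, (6,1) g=1 f=7, (6,3) g=1 f=9, (7,2) g=1 f=9]; closed=[(3,2), (4,2), (5,2), (6,2)]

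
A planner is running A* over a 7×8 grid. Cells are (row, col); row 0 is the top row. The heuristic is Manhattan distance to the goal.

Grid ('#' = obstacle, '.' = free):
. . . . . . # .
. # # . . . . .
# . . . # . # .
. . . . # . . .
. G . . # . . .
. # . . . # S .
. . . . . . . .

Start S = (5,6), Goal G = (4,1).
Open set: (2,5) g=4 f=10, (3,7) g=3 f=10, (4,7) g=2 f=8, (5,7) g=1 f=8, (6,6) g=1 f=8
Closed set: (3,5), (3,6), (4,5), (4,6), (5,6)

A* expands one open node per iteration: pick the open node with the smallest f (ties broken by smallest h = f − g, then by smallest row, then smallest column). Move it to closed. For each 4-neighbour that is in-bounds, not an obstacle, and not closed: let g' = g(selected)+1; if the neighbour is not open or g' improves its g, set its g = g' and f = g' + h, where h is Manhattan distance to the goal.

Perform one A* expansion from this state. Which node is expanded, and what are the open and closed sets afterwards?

expanded=(4,7); open=[(2,5) g=4 f=10, (3,7) g=3 f=10, (5,7) g=1 f=8, (6,6) g=1 f=8]; closed=[(3,5), (3,6), (4,5), (4,6), (4,7), (5,6)]

step 1: expand (4,7) (f=8, h=6) → closed; open now [(2,5) g=4 f=10, (3,7) g=3 f=10, (5,7) g=1 f=8, (6,6) g=1 f=8]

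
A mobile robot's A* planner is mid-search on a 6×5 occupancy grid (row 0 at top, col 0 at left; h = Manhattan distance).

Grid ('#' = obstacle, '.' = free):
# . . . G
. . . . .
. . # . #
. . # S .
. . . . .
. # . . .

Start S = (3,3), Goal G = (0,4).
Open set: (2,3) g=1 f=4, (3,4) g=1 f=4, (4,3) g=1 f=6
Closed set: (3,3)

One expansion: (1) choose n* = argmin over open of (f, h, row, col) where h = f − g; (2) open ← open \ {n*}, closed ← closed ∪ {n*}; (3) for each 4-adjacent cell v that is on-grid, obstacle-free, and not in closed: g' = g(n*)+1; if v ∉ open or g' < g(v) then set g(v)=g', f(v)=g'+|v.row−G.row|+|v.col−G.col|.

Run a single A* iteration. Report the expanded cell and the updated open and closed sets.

expanded=(2,3); open=[(1,3) g=2 f=4, (3,4) g=1 f=4, (4,3) g=1 f=6]; closed=[(2,3), (3,3)]

step 1: expand (2,3) (f=4, h=3) → closed; open now [(1,3) g=2 f=4, (3,4) g=1 f=4, (4,3) g=1 f=6]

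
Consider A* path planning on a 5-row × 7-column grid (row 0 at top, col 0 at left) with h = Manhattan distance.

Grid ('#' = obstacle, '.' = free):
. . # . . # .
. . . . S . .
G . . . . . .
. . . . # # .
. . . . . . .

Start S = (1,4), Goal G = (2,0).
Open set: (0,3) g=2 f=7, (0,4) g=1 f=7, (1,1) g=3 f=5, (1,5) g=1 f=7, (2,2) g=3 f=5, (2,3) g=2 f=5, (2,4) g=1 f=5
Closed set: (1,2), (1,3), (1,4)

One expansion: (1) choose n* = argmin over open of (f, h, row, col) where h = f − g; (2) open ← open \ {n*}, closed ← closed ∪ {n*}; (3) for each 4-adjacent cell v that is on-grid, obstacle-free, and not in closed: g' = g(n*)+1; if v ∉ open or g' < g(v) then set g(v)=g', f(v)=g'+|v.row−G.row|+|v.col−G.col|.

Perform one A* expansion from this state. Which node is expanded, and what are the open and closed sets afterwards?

expanded=(1,1); open=[(0,1) g=4 f=7, (0,3) g=2 f=7, (0,4) g=1 f=7, (1,0) g=4 f=5, (1,5) g=1 f=7, (2,1) g=4 f=5, (2,2) g=3 f=5, (2,3) g=2 f=5, (2,4) g=1 f=5]; closed=[(1,1), (1,2), (1,3), (1,4)]

step 1: expand (1,1) (f=5, h=2) → closed; open now [(0,1) g=4 f=7, (0,3) g=2 f=7, (0,4) g=1 f=7, (1,0) g=4 f=5, (1,5) g=1 f=7, (2,1) g=4 f=5, (2,2) g=3 f=5, (2,3) g=2 f=5, (2,4) g=1 f=5]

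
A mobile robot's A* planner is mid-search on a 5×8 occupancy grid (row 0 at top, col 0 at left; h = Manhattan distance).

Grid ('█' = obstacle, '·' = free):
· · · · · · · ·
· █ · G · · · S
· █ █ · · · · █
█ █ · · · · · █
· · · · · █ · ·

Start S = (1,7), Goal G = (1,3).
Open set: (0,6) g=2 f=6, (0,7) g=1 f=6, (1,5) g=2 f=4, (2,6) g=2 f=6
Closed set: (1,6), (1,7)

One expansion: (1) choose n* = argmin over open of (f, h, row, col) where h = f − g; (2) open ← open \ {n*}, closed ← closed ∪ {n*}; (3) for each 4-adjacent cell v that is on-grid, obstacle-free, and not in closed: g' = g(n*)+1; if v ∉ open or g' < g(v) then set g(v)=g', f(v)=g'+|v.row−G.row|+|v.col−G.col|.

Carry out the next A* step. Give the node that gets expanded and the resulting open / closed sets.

step 1: expand (1,5) (f=4, h=2) → closed; open now [(0,5) g=3 f=6, (0,6) g=2 f=6, (0,7) g=1 f=6, (1,4) g=3 f=4, (2,5) g=3 f=6, (2,6) g=2 f=6]

expanded=(1,5); open=[(0,5) g=3 f=6, (0,6) g=2 f=6, (0,7) g=1 f=6, (1,4) g=3 f=4, (2,5) g=3 f=6, (2,6) g=2 f=6]; closed=[(1,5), (1,6), (1,7)]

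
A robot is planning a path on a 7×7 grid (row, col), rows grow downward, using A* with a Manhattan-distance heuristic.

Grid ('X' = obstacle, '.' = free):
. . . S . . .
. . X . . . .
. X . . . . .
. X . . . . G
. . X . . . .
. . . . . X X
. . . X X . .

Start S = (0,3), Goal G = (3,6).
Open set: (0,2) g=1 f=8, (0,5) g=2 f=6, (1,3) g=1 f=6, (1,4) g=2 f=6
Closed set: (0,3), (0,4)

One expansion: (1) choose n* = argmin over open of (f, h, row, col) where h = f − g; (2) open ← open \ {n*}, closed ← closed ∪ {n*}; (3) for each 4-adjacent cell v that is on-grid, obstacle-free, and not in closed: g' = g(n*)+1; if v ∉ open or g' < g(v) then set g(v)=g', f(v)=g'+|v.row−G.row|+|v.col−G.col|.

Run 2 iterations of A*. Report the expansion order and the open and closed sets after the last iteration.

order=[(0,5) → (0,6)]; open=[(0,2) g=1 f=8, (1,3) g=1 f=6, (1,4) g=2 f=6, (1,5) g=3 f=6, (1,6) g=4 f=6]; closed=[(0,3), (0,4), (0,5), (0,6)]

step 1: expand (0,5) (f=6, h=4) → closed; open now [(0,2) g=1 f=8, (0,6) g=3 f=6, (1,3) g=1 f=6, (1,4) g=2 f=6, (1,5) g=3 f=6]
step 2: expand (0,6) (f=6, h=3) → closed; open now [(0,2) g=1 f=8, (1,3) g=1 f=6, (1,4) g=2 f=6, (1,5) g=3 f=6, (1,6) g=4 f=6]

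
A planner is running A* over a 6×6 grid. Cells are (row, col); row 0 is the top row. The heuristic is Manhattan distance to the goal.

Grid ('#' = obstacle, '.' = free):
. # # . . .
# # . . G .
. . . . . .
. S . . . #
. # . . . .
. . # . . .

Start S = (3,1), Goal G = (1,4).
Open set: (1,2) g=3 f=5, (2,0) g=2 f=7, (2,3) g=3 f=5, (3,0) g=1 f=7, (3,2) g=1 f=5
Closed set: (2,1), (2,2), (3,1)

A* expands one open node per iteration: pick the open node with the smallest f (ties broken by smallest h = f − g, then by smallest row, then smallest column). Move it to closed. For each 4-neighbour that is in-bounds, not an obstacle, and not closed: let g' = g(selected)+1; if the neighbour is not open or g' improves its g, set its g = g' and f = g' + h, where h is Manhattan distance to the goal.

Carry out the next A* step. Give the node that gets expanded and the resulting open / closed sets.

expanded=(1,2); open=[(1,3) g=4 f=5, (2,0) g=2 f=7, (2,3) g=3 f=5, (3,0) g=1 f=7, (3,2) g=1 f=5]; closed=[(1,2), (2,1), (2,2), (3,1)]

step 1: expand (1,2) (f=5, h=2) → closed; open now [(1,3) g=4 f=5, (2,0) g=2 f=7, (2,3) g=3 f=5, (3,0) g=1 f=7, (3,2) g=1 f=5]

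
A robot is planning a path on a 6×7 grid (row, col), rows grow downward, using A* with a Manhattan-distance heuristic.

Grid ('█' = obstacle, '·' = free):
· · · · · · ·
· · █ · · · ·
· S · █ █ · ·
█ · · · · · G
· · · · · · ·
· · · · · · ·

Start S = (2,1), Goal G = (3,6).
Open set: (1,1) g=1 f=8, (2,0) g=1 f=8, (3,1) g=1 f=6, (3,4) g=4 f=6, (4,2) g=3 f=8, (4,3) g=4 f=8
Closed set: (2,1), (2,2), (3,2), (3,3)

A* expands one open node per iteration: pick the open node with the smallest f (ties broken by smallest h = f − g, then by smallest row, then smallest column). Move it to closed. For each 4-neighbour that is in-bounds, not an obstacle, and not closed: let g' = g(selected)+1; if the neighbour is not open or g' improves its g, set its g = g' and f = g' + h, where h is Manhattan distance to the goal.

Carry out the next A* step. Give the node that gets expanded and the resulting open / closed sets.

expanded=(3,4); open=[(1,1) g=1 f=8, (2,0) g=1 f=8, (3,1) g=1 f=6, (3,5) g=5 f=6, (4,2) g=3 f=8, (4,3) g=4 f=8, (4,4) g=5 f=8]; closed=[(2,1), (2,2), (3,2), (3,3), (3,4)]

step 1: expand (3,4) (f=6, h=2) → closed; open now [(1,1) g=1 f=8, (2,0) g=1 f=8, (3,1) g=1 f=6, (3,5) g=5 f=6, (4,2) g=3 f=8, (4,3) g=4 f=8, (4,4) g=5 f=8]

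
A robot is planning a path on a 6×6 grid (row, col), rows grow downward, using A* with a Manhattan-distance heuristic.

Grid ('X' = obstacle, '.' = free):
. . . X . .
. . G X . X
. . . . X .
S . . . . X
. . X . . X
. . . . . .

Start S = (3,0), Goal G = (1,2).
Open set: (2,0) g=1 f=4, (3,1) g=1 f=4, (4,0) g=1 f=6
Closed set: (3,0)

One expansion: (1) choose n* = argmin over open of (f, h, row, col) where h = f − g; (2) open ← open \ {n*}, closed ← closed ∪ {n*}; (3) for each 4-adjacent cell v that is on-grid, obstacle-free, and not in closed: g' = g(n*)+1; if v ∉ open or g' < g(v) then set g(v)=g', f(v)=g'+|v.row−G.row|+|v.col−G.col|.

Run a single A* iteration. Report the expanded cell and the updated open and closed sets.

expanded=(2,0); open=[(1,0) g=2 f=4, (2,1) g=2 f=4, (3,1) g=1 f=4, (4,0) g=1 f=6]; closed=[(2,0), (3,0)]

step 1: expand (2,0) (f=4, h=3) → closed; open now [(1,0) g=2 f=4, (2,1) g=2 f=4, (3,1) g=1 f=4, (4,0) g=1 f=6]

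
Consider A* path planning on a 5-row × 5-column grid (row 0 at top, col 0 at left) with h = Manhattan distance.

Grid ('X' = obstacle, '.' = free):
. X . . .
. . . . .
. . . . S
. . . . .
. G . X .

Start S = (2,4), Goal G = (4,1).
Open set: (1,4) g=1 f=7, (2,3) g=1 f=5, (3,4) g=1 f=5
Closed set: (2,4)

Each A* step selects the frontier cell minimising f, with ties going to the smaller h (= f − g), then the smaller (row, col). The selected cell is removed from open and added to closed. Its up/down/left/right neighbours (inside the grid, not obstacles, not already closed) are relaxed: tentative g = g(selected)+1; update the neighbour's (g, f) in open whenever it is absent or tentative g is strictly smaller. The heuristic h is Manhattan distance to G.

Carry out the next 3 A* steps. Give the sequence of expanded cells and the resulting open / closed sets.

step 1: expand (2,3) (f=5, h=4) → closed; open now [(1,3) g=2 f=7, (1,4) g=1 f=7, (2,2) g=2 f=5, (3,3) g=2 f=5, (3,4) g=1 f=5]
step 2: expand (2,2) (f=5, h=3) → closed; open now [(1,2) g=3 f=7, (1,3) g=2 f=7, (1,4) g=1 f=7, (2,1) g=3 f=5, (3,2) g=3 f=5, (3,3) g=2 f=5, (3,4) g=1 f=5]
step 3: expand (2,1) (f=5, h=2) → closed; open now [(1,1) g=4 f=7, (1,2) g=3 f=7, (1,3) g=2 f=7, (1,4) g=1 f=7, (2,0) g=4 f=7, (3,1) g=4 f=5, (3,2) g=3 f=5, (3,3) g=2 f=5, (3,4) g=1 f=5]

order=[(2,3) → (2,2) → (2,1)]; open=[(1,1) g=4 f=7, (1,2) g=3 f=7, (1,3) g=2 f=7, (1,4) g=1 f=7, (2,0) g=4 f=7, (3,1) g=4 f=5, (3,2) g=3 f=5, (3,3) g=2 f=5, (3,4) g=1 f=5]; closed=[(2,1), (2,2), (2,3), (2,4)]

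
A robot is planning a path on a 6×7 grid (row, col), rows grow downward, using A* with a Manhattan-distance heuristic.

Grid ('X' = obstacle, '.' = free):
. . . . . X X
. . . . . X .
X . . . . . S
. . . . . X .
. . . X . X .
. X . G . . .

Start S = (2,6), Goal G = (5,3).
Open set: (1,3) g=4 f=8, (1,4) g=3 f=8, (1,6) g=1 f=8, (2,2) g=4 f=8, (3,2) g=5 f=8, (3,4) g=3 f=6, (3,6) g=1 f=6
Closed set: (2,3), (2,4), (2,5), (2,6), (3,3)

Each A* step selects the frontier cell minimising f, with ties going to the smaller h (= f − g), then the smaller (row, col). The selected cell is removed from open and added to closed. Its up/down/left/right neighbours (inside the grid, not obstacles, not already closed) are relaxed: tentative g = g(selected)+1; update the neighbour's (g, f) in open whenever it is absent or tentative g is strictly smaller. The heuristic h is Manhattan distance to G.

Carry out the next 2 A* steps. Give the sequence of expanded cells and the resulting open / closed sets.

step 1: expand (3,4) (f=6, h=3) → closed; open now [(1,3) g=4 f=8, (1,4) g=3 f=8, (1,6) g=1 f=8, (2,2) g=4 f=8, (3,2) g=5 f=8, (3,6) g=1 f=6, (4,4) g=4 f=6]
step 2: expand (4,4) (f=6, h=2) → closed; open now [(1,3) g=4 f=8, (1,4) g=3 f=8, (1,6) g=1 f=8, (2,2) g=4 f=8, (3,2) g=5 f=8, (3,6) g=1 f=6, (5,4) g=5 f=6]

order=[(3,4) → (4,4)]; open=[(1,3) g=4 f=8, (1,4) g=3 f=8, (1,6) g=1 f=8, (2,2) g=4 f=8, (3,2) g=5 f=8, (3,6) g=1 f=6, (5,4) g=5 f=6]; closed=[(2,3), (2,4), (2,5), (2,6), (3,3), (3,4), (4,4)]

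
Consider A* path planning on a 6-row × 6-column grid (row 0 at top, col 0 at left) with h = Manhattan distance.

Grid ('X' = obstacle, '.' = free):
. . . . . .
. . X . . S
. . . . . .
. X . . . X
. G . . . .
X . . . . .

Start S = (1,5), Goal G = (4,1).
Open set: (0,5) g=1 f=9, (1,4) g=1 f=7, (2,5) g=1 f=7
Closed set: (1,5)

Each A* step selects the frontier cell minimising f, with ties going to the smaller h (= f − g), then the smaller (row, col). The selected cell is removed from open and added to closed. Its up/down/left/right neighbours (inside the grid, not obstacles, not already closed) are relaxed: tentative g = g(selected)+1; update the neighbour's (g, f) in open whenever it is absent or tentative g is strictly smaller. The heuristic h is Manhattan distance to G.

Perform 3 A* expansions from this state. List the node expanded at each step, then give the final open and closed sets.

step 1: expand (1,4) (f=7, h=6) → closed; open now [(0,4) g=2 f=9, (0,5) g=1 f=9, (1,3) g=2 f=7, (2,4) g=2 f=7, (2,5) g=1 f=7]
step 2: expand (1,3) (f=7, h=5) → closed; open now [(0,3) g=3 f=9, (0,4) g=2 f=9, (0,5) g=1 f=9, (2,3) g=3 f=7, (2,4) g=2 f=7, (2,5) g=1 f=7]
step 3: expand (2,3) (f=7, h=4) → closed; open now [(0,3) g=3 f=9, (0,4) g=2 f=9, (0,5) g=1 f=9, (2,2) g=4 f=7, (2,4) g=2 f=7, (2,5) g=1 f=7, (3,3) g=4 f=7]

order=[(1,4) → (1,3) → (2,3)]; open=[(0,3) g=3 f=9, (0,4) g=2 f=9, (0,5) g=1 f=9, (2,2) g=4 f=7, (2,4) g=2 f=7, (2,5) g=1 f=7, (3,3) g=4 f=7]; closed=[(1,3), (1,4), (1,5), (2,3)]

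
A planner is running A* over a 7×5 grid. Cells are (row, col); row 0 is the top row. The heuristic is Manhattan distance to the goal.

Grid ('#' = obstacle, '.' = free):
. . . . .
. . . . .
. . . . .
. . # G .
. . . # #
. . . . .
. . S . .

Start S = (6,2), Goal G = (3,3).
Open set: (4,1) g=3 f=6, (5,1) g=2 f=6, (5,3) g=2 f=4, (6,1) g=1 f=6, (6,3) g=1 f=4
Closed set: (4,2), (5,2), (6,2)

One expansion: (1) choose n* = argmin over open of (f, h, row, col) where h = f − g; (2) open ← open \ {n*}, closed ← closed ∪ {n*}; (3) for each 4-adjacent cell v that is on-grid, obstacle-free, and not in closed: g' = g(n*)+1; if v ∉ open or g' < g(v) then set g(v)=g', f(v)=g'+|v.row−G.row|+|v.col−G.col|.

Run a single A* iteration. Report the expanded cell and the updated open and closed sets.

step 1: expand (5,3) (f=4, h=2) → closed; open now [(4,1) g=3 f=6, (5,1) g=2 f=6, (5,4) g=3 f=6, (6,1) g=1 f=6, (6,3) g=1 f=4]

expanded=(5,3); open=[(4,1) g=3 f=6, (5,1) g=2 f=6, (5,4) g=3 f=6, (6,1) g=1 f=6, (6,3) g=1 f=4]; closed=[(4,2), (5,2), (5,3), (6,2)]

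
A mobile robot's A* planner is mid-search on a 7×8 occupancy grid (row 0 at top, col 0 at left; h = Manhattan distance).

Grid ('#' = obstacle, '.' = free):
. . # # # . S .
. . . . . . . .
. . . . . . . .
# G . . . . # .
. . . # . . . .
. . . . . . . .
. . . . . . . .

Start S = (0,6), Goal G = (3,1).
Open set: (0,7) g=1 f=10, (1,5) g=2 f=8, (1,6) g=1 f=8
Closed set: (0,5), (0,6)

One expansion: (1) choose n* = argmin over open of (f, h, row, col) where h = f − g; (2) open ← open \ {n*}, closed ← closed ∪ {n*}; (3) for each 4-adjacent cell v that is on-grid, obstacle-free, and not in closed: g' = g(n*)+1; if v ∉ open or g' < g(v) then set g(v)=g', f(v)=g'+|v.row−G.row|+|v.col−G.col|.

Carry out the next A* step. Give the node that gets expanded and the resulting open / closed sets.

expanded=(1,5); open=[(0,7) g=1 f=10, (1,4) g=3 f=8, (1,6) g=1 f=8, (2,5) g=3 f=8]; closed=[(0,5), (0,6), (1,5)]

step 1: expand (1,5) (f=8, h=6) → closed; open now [(0,7) g=1 f=10, (1,4) g=3 f=8, (1,6) g=1 f=8, (2,5) g=3 f=8]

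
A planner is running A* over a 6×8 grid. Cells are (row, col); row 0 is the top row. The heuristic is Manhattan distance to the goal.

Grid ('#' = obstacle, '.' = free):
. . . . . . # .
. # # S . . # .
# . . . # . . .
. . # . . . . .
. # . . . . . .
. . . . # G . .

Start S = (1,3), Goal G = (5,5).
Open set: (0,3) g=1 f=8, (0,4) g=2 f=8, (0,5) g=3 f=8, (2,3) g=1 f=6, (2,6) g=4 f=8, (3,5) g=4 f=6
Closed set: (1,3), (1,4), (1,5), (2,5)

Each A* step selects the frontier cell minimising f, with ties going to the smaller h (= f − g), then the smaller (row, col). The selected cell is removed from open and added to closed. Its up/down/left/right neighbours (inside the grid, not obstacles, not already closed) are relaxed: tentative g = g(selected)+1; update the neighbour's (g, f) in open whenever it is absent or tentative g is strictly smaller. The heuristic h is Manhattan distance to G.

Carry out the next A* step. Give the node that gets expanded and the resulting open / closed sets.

expanded=(3,5); open=[(0,3) g=1 f=8, (0,4) g=2 f=8, (0,5) g=3 f=8, (2,3) g=1 f=6, (2,6) g=4 f=8, (3,4) g=5 f=8, (3,6) g=5 f=8, (4,5) g=5 f=6]; closed=[(1,3), (1,4), (1,5), (2,5), (3,5)]

step 1: expand (3,5) (f=6, h=2) → closed; open now [(0,3) g=1 f=8, (0,4) g=2 f=8, (0,5) g=3 f=8, (2,3) g=1 f=6, (2,6) g=4 f=8, (3,4) g=5 f=8, (3,6) g=5 f=8, (4,5) g=5 f=6]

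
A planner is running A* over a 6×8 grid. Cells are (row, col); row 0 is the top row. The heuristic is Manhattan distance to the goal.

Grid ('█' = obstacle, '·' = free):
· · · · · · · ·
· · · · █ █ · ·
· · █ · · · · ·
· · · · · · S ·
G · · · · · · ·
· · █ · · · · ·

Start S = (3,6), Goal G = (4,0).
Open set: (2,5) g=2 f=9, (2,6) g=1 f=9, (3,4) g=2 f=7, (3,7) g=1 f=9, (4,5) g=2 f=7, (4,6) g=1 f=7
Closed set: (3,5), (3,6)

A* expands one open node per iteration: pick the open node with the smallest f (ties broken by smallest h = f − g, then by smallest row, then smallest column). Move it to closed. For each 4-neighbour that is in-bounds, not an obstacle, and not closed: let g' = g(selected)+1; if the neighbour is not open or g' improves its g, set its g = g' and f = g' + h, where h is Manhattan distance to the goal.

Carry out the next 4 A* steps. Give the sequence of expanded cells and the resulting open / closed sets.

order=[(3,4) → (3,3) → (3,2) → (3,1)]; open=[(2,1) g=6 f=9, (2,3) g=4 f=9, (2,4) g=3 f=9, (2,5) g=2 f=9, (2,6) g=1 f=9, (3,0) g=6 f=7, (3,7) g=1 f=9, (4,1) g=6 f=7, (4,2) g=5 f=7, (4,3) g=4 f=7, (4,4) g=3 f=7, (4,5) g=2 f=7, (4,6) g=1 f=7]; closed=[(3,1), (3,2), (3,3), (3,4), (3,5), (3,6)]

step 1: expand (3,4) (f=7, h=5) → closed; open now [(2,4) g=3 f=9, (2,5) g=2 f=9, (2,6) g=1 f=9, (3,3) g=3 f=7, (3,7) g=1 f=9, (4,4) g=3 f=7, (4,5) g=2 f=7, (4,6) g=1 f=7]
step 2: expand (3,3) (f=7, h=4) → closed; open now [(2,3) g=4 f=9, (2,4) g=3 f=9, (2,5) g=2 f=9, (2,6) g=1 f=9, (3,2) g=4 f=7, (3,7) g=1 f=9, (4,3) g=4 f=7, (4,4) g=3 f=7, (4,5) g=2 f=7, (4,6) g=1 f=7]
step 3: expand (3,2) (f=7, h=3) → closed; open now [(2,3) g=4 f=9, (2,4) g=3 f=9, (2,5) g=2 f=9, (2,6) g=1 f=9, (3,1) g=5 f=7, (3,7) g=1 f=9, (4,2) g=5 f=7, (4,3) g=4 f=7, (4,4) g=3 f=7, (4,5) g=2 f=7, (4,6) g=1 f=7]
step 4: expand (3,1) (f=7, h=2) → closed; open now [(2,1) g=6 f=9, (2,3) g=4 f=9, (2,4) g=3 f=9, (2,5) g=2 f=9, (2,6) g=1 f=9, (3,0) g=6 f=7, (3,7) g=1 f=9, (4,1) g=6 f=7, (4,2) g=5 f=7, (4,3) g=4 f=7, (4,4) g=3 f=7, (4,5) g=2 f=7, (4,6) g=1 f=7]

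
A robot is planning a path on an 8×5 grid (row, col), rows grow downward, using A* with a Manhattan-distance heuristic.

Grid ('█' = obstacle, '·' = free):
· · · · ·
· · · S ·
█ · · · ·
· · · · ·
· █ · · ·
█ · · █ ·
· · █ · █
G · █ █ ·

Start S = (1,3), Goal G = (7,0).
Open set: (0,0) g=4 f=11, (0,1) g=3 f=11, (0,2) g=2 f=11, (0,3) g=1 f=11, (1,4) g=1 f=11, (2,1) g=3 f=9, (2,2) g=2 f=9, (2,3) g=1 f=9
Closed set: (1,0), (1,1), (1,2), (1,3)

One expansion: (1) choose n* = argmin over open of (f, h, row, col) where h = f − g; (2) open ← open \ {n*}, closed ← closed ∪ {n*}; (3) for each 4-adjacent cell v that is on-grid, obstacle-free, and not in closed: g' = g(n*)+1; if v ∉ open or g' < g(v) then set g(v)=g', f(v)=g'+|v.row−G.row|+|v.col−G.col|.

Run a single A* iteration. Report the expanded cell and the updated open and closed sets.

step 1: expand (2,1) (f=9, h=6) → closed; open now [(0,0) g=4 f=11, (0,1) g=3 f=11, (0,2) g=2 f=11, (0,3) g=1 f=11, (1,4) g=1 f=11, (2,2) g=2 f=9, (2,3) g=1 f=9, (3,1) g=4 f=9]

expanded=(2,1); open=[(0,0) g=4 f=11, (0,1) g=3 f=11, (0,2) g=2 f=11, (0,3) g=1 f=11, (1,4) g=1 f=11, (2,2) g=2 f=9, (2,3) g=1 f=9, (3,1) g=4 f=9]; closed=[(1,0), (1,1), (1,2), (1,3), (2,1)]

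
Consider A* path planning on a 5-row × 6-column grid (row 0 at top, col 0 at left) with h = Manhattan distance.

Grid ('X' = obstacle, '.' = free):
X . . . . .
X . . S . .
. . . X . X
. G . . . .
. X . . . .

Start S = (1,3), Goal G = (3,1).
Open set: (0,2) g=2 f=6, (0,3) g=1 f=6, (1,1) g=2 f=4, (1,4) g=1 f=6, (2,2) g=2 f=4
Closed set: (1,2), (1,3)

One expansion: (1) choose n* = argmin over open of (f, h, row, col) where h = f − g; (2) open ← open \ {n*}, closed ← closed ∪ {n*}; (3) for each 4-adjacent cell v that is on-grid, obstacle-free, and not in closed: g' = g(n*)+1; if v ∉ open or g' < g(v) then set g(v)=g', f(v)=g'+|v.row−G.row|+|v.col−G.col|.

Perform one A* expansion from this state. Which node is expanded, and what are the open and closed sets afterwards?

expanded=(1,1); open=[(0,1) g=3 f=6, (0,2) g=2 f=6, (0,3) g=1 f=6, (1,4) g=1 f=6, (2,1) g=3 f=4, (2,2) g=2 f=4]; closed=[(1,1), (1,2), (1,3)]

step 1: expand (1,1) (f=4, h=2) → closed; open now [(0,1) g=3 f=6, (0,2) g=2 f=6, (0,3) g=1 f=6, (1,4) g=1 f=6, (2,1) g=3 f=4, (2,2) g=2 f=4]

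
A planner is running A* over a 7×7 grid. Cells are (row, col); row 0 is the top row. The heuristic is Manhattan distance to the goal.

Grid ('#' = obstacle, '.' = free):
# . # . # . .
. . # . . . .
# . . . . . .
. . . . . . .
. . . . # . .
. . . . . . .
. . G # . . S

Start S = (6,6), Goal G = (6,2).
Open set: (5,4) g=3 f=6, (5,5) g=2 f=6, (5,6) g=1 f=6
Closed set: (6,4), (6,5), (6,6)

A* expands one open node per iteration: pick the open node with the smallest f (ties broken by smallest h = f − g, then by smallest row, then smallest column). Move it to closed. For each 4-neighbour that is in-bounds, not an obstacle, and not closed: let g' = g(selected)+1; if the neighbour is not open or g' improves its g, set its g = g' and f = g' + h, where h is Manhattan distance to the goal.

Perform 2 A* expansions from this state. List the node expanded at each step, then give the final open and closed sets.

step 1: expand (5,4) (f=6, h=3) → closed; open now [(5,3) g=4 f=6, (5,5) g=2 f=6, (5,6) g=1 f=6]
step 2: expand (5,3) (f=6, h=2) → closed; open now [(4,3) g=5 f=8, (5,2) g=5 f=6, (5,5) g=2 f=6, (5,6) g=1 f=6]

order=[(5,4) → (5,3)]; open=[(4,3) g=5 f=8, (5,2) g=5 f=6, (5,5) g=2 f=6, (5,6) g=1 f=6]; closed=[(5,3), (5,4), (6,4), (6,5), (6,6)]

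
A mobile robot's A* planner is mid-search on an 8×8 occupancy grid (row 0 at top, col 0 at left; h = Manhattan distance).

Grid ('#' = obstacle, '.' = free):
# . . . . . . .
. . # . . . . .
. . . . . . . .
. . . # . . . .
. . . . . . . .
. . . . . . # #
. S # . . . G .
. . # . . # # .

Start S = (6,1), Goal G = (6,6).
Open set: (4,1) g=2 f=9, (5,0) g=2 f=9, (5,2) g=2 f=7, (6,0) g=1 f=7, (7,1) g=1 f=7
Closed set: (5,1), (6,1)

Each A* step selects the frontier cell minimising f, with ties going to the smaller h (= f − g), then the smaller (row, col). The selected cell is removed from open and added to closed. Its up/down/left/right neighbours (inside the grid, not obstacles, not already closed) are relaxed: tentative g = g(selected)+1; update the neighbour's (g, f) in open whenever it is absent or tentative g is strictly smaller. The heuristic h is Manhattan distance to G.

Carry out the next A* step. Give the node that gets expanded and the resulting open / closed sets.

step 1: expand (5,2) (f=7, h=5) → closed; open now [(4,1) g=2 f=9, (4,2) g=3 f=9, (5,0) g=2 f=9, (5,3) g=3 f=7, (6,0) g=1 f=7, (7,1) g=1 f=7]

expanded=(5,2); open=[(4,1) g=2 f=9, (4,2) g=3 f=9, (5,0) g=2 f=9, (5,3) g=3 f=7, (6,0) g=1 f=7, (7,1) g=1 f=7]; closed=[(5,1), (5,2), (6,1)]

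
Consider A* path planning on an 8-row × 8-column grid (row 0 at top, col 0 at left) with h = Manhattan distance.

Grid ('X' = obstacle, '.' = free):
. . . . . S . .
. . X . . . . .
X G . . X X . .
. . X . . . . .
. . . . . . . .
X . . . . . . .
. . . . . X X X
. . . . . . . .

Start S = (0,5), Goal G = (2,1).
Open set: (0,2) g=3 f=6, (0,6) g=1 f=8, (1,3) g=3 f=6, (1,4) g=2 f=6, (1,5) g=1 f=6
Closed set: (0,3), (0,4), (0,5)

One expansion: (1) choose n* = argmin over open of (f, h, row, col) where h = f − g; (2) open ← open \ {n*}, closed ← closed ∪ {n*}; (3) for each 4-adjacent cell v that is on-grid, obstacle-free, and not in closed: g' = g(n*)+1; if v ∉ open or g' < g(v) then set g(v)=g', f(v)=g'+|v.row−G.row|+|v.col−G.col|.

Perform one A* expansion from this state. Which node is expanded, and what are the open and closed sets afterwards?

step 1: expand (0,2) (f=6, h=3) → closed; open now [(0,1) g=4 f=6, (0,6) g=1 f=8, (1,3) g=3 f=6, (1,4) g=2 f=6, (1,5) g=1 f=6]

expanded=(0,2); open=[(0,1) g=4 f=6, (0,6) g=1 f=8, (1,3) g=3 f=6, (1,4) g=2 f=6, (1,5) g=1 f=6]; closed=[(0,2), (0,3), (0,4), (0,5)]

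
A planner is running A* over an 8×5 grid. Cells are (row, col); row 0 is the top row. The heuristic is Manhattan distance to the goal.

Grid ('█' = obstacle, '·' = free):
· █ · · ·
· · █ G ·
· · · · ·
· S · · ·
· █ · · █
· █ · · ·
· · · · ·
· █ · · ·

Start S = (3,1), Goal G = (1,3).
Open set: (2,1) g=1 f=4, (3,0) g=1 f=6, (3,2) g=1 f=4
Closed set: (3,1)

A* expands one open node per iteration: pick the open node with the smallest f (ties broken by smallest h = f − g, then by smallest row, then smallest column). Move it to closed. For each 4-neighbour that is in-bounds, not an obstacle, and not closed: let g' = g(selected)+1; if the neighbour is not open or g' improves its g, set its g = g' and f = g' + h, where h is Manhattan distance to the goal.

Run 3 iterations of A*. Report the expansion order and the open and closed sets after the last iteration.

order=[(2,1) → (1,1) → (2,2)]; open=[(1,0) g=3 f=6, (2,0) g=2 f=6, (2,3) g=3 f=4, (3,0) g=1 f=6, (3,2) g=1 f=4]; closed=[(1,1), (2,1), (2,2), (3,1)]

step 1: expand (2,1) (f=4, h=3) → closed; open now [(1,1) g=2 f=4, (2,0) g=2 f=6, (2,2) g=2 f=4, (3,0) g=1 f=6, (3,2) g=1 f=4]
step 2: expand (1,1) (f=4, h=2) → closed; open now [(1,0) g=3 f=6, (2,0) g=2 f=6, (2,2) g=2 f=4, (3,0) g=1 f=6, (3,2) g=1 f=4]
step 3: expand (2,2) (f=4, h=2) → closed; open now [(1,0) g=3 f=6, (2,0) g=2 f=6, (2,3) g=3 f=4, (3,0) g=1 f=6, (3,2) g=1 f=4]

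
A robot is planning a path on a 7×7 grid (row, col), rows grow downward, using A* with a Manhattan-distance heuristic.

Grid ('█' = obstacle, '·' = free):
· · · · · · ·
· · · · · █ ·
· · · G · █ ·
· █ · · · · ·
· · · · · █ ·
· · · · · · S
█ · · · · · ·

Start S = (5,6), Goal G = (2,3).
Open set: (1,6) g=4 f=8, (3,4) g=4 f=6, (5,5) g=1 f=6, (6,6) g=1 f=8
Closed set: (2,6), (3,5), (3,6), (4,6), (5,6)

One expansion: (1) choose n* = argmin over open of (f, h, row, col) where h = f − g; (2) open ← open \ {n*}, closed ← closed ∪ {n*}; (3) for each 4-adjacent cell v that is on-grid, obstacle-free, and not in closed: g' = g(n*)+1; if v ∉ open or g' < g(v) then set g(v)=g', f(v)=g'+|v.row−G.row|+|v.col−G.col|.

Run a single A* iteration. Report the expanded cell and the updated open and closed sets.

expanded=(3,4); open=[(1,6) g=4 f=8, (2,4) g=5 f=6, (3,3) g=5 f=6, (4,4) g=5 f=8, (5,5) g=1 f=6, (6,6) g=1 f=8]; closed=[(2,6), (3,4), (3,5), (3,6), (4,6), (5,6)]

step 1: expand (3,4) (f=6, h=2) → closed; open now [(1,6) g=4 f=8, (2,4) g=5 f=6, (3,3) g=5 f=6, (4,4) g=5 f=8, (5,5) g=1 f=6, (6,6) g=1 f=8]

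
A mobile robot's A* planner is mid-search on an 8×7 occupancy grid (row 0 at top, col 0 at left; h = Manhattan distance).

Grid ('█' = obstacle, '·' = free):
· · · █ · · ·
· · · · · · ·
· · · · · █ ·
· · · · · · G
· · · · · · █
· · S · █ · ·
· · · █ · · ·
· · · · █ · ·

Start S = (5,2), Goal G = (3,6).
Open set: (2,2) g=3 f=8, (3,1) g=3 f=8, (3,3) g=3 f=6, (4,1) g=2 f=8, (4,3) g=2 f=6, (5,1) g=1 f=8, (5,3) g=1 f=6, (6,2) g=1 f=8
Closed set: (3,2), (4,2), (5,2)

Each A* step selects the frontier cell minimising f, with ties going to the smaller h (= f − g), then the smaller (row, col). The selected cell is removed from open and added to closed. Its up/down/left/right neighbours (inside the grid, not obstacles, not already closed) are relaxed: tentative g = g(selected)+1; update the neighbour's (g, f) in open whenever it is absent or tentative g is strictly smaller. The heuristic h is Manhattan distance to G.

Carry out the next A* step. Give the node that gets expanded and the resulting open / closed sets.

expanded=(3,3); open=[(2,2) g=3 f=8, (2,3) g=4 f=8, (3,1) g=3 f=8, (3,4) g=4 f=6, (4,1) g=2 f=8, (4,3) g=2 f=6, (5,1) g=1 f=8, (5,3) g=1 f=6, (6,2) g=1 f=8]; closed=[(3,2), (3,3), (4,2), (5,2)]

step 1: expand (3,3) (f=6, h=3) → closed; open now [(2,2) g=3 f=8, (2,3) g=4 f=8, (3,1) g=3 f=8, (3,4) g=4 f=6, (4,1) g=2 f=8, (4,3) g=2 f=6, (5,1) g=1 f=8, (5,3) g=1 f=6, (6,2) g=1 f=8]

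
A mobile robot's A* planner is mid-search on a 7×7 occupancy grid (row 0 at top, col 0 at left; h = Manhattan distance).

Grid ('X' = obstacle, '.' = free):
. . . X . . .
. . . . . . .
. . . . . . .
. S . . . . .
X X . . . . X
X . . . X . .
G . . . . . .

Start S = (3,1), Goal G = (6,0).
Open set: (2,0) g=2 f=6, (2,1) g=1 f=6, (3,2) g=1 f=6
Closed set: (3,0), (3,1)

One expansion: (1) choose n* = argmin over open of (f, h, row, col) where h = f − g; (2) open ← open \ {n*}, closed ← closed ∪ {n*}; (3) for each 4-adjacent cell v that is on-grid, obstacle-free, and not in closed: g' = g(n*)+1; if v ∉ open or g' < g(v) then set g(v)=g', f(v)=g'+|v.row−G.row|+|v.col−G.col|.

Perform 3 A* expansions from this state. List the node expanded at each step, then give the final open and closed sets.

order=[(2,0) → (2,1) → (3,2)]; open=[(1,0) g=3 f=8, (1,1) g=2 f=8, (2,2) g=2 f=8, (3,3) g=2 f=8, (4,2) g=2 f=6]; closed=[(2,0), (2,1), (3,0), (3,1), (3,2)]

step 1: expand (2,0) (f=6, h=4) → closed; open now [(1,0) g=3 f=8, (2,1) g=1 f=6, (3,2) g=1 f=6]
step 2: expand (2,1) (f=6, h=5) → closed; open now [(1,0) g=3 f=8, (1,1) g=2 f=8, (2,2) g=2 f=8, (3,2) g=1 f=6]
step 3: expand (3,2) (f=6, h=5) → closed; open now [(1,0) g=3 f=8, (1,1) g=2 f=8, (2,2) g=2 f=8, (3,3) g=2 f=8, (4,2) g=2 f=6]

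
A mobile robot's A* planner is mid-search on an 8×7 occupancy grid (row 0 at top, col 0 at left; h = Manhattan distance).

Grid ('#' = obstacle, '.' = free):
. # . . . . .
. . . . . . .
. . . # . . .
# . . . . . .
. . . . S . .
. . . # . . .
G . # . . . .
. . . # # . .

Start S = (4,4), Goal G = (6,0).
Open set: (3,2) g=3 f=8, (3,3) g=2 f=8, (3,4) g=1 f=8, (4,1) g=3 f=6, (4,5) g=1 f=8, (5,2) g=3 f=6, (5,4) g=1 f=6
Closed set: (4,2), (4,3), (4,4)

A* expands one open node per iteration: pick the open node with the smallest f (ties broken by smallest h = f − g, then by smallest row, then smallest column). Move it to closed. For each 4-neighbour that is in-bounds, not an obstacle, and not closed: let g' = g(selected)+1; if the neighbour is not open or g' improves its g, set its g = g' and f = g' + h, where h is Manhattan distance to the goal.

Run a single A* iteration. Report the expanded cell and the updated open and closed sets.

expanded=(4,1); open=[(3,1) g=4 f=8, (3,2) g=3 f=8, (3,3) g=2 f=8, (3,4) g=1 f=8, (4,0) g=4 f=6, (4,5) g=1 f=8, (5,1) g=4 f=6, (5,2) g=3 f=6, (5,4) g=1 f=6]; closed=[(4,1), (4,2), (4,3), (4,4)]

step 1: expand (4,1) (f=6, h=3) → closed; open now [(3,1) g=4 f=8, (3,2) g=3 f=8, (3,3) g=2 f=8, (3,4) g=1 f=8, (4,0) g=4 f=6, (4,5) g=1 f=8, (5,1) g=4 f=6, (5,2) g=3 f=6, (5,4) g=1 f=6]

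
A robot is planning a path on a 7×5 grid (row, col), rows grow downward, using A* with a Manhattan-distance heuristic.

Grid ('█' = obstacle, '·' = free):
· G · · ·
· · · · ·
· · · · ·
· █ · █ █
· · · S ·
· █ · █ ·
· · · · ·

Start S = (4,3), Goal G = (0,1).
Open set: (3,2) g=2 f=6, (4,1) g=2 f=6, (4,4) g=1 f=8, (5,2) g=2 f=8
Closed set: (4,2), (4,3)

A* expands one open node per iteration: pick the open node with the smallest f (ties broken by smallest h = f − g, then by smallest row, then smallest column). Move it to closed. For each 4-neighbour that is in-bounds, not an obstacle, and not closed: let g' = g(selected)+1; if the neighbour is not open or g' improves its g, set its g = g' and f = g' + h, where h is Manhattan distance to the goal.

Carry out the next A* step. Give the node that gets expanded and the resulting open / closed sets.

step 1: expand (3,2) (f=6, h=4) → closed; open now [(2,2) g=3 f=6, (4,1) g=2 f=6, (4,4) g=1 f=8, (5,2) g=2 f=8]

expanded=(3,2); open=[(2,2) g=3 f=6, (4,1) g=2 f=6, (4,4) g=1 f=8, (5,2) g=2 f=8]; closed=[(3,2), (4,2), (4,3)]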